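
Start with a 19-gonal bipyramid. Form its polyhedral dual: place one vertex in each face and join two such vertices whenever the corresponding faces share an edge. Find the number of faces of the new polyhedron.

21

The base solid has V = 21, E = 57, F = 38.
The dual swaps V and F and preserves E: V′ = F = 38, E′ = E = 57, F′ = V = 21.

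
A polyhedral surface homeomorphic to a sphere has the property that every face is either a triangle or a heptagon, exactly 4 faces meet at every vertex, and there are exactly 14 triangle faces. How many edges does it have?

Let x be the number of heptagons; then F = 14 + x.
Edge–face incidences: 2E = 3·14 + 7·x = 42 + 7x.
Every vertex has degree 4, so 4V = 2E.
Euler: V − E + F = 2 ⇒ (2E)/4 − E + (14 + x) = 2.
Multiply by 8: 2·(2E) − 4·(2E) + 8·(14 + x) = 16, i.e. 112 + 8x − 2·(42 + 7x) = 16.
Collecting terms: −6x + 28 = 16, so −6x = −12, so x = 2.
Then 2E = 42 + 7·2 = 56, so E = 28, V = 2E/4 = 14, F = 14 + 2 = 16.

28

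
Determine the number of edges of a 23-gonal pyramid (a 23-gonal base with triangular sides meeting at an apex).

46

A pyramid on an n-gon base has one n-gon and n triangles: V = 23 + 1 = 24, E = 2·23 = 46, F = 23 + 1 = 24.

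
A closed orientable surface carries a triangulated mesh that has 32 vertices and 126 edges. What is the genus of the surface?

Every face is a triangle and each edge borders two faces, so 3F = 2·126, giving F = 84.
χ = V − E + F = 32 − 126 + 84 = -10.
For a closed orientable surface χ = 2 − 2g, so g = (2 − (-10))/2 = 6.

6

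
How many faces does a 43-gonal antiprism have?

An antiprism on an n-gon has two n-gon caps and 2n triangles: V = 2·43 = 86, E = 4·43 = 172, F = 2·43 + 2 = 88.

88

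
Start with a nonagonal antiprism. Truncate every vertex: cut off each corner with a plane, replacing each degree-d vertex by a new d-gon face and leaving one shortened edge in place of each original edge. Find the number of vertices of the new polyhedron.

72

The base solid has V = 18, E = 36, F = 20.
Truncation replaces each original edge-end by a new vertex, so V′ = 2E = 72.
Each original edge survives, and each old vertex of degree d contributes d new edges; summing degrees gives Σd = 2E, so E′ = E + 2E = 3E = 108.
Each original face survives and each original vertex becomes one new face: F′ = F + V = 38.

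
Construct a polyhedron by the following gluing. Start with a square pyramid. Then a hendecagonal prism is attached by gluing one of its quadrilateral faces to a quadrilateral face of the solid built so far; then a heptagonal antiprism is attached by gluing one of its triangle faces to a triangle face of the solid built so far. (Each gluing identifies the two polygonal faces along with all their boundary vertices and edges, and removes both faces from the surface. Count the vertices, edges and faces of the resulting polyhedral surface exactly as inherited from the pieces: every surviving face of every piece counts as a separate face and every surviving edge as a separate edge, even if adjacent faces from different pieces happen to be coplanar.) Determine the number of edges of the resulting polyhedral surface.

62

A square pyramid: V=5, E=8, F=5.
Attach a hendecagonal prism (V=22, E=33, F=13) along a 4-gon: merge 4 vertices and 4 edges, delete both glued faces → V=23, E=37, F=16.
Attach a heptagonal antiprism (V=14, E=28, F=16) along a 3-gon: merge 3 vertices and 3 edges, delete both glued faces → V=34, E=62, F=30.
Check: V − E + F = 34 − 62 + 30 = 2.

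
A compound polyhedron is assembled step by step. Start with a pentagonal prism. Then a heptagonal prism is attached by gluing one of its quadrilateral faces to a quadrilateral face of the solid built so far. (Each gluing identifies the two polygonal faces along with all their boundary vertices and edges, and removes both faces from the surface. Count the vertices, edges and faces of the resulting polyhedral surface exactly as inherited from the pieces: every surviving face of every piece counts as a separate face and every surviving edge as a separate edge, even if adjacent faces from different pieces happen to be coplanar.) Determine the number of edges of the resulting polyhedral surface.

A pentagonal prism: V=10, E=15, F=7.
Attach a heptagonal prism (V=14, E=21, F=9) along a 4-gon: merge 4 vertices and 4 edges, delete both glued faces → V=20, E=32, F=14.
Check: V − E + F = 20 − 32 + 14 = 2.

32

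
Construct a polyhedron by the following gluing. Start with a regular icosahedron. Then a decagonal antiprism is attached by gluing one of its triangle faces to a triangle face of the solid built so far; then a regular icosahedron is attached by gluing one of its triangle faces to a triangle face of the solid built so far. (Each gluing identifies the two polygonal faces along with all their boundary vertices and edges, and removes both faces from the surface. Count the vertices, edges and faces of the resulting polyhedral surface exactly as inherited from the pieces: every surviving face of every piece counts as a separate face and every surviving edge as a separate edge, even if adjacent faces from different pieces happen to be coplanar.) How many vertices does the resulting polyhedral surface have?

38

A regular icosahedron: V=12, E=30, F=20.
Attach a decagonal antiprism (V=20, E=40, F=22) along a 3-gon: merge 3 vertices and 3 edges, delete both glued faces → V=29, E=67, F=40.
Attach a regular icosahedron (V=12, E=30, F=20) along a 3-gon: merge 3 vertices and 3 edges, delete both glued faces → V=38, E=94, F=58.
Check: V − E + F = 38 − 94 + 58 = 2.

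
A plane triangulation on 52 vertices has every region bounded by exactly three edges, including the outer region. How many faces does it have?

In a plane triangulation 3F = 2E and V − E + F = 2, so F = 2V − 4 = 2·52 − 4 = 100.

100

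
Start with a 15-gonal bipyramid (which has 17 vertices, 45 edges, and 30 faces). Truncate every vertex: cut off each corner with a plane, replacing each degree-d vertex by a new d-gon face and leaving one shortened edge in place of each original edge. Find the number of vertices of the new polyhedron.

Truncation replaces each original edge-end by a new vertex, so V′ = 2E = 90.
Each original edge survives, and each old vertex of degree d contributes d new edges; summing degrees gives Σd = 2E, so E′ = E + 2E = 3E = 135.
Each original face survives and each original vertex becomes one new face: F′ = F + V = 47.

90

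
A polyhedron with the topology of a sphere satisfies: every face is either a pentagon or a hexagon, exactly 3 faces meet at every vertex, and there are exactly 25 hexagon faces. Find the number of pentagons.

Let x be the number of pentagons; then F = 25 + x.
Edge–face incidences: 2E = 6·25 + 5·x = 150 + 5x.
Every vertex has degree 3, so 3V = 2E.
Euler: V − E + F = 2 ⇒ (2E)/3 − E + (25 + x) = 2.
Multiply by 6: 2·(2E) − 3·(2E) + 6·(25 + x) = 12, i.e. 150 + 6x − (150 + 5x) = 12.
Collecting terms: x = 12.
Then 2E = 150 + 5·12 = 210, so E = 105, V = 2E/3 = 70, F = 25 + 12 = 37.

12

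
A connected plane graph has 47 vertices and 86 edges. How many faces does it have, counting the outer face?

Euler's formula for a connected plane graph: V − E + F = 2, so F = 2 − 47 + 86 = 41.

41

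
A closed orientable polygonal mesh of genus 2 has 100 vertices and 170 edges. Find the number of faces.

68

For a closed orientable surface of genus 2, χ = 2 − 2·2 = -2.
F = -2 − V + E = -2 − 100 + 170 = 68.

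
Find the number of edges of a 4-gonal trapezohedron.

16

The n-trapezohedron (dual of the n-antiprism) has V = 2·4 + 2 = 10, E = 4·4 = 16, F = 2·4 = 8.
Check: V − E + F = 10 − 16 + 8 = 2.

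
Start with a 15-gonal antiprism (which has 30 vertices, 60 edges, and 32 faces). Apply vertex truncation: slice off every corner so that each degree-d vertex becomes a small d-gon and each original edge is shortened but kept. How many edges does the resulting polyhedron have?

180

Truncation replaces each original edge-end by a new vertex, so V′ = 2E = 120.
Each original edge survives, and each old vertex of degree d contributes d new edges; summing degrees gives Σd = 2E, so E′ = E + 2E = 3E = 180.
Each original face survives and each original vertex becomes one new face: F′ = F + V = 62.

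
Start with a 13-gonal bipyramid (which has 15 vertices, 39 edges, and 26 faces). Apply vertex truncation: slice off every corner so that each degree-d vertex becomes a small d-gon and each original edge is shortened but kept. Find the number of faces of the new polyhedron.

Truncation replaces each original edge-end by a new vertex, so V′ = 2E = 78.
Each original edge survives, and each old vertex of degree d contributes d new edges; summing degrees gives Σd = 2E, so E′ = E + 2E = 3E = 117.
Each original face survives and each original vertex becomes one new face: F′ = F + V = 41.

41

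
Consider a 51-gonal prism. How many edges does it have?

A prism on an n-gon has two n-gon bases and n rectangular sides: V = 2·51 = 102, E = 3·51 = 153, F = 51 + 2 = 53.
Check: V − E + F = 102 − 153 + 53 = 2.

153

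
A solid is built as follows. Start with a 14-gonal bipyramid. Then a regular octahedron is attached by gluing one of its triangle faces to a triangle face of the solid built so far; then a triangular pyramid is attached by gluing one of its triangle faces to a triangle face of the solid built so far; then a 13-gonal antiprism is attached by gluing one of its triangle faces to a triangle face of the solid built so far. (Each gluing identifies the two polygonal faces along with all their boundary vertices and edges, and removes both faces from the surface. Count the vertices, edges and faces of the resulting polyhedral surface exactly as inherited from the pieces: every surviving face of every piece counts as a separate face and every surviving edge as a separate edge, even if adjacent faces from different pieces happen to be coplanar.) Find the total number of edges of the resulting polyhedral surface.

103

A 14-gonal bipyramid: V=16, E=42, F=28.
Attach a regular octahedron (V=6, E=12, F=8) along a 3-gon: merge 3 vertices and 3 edges, delete both glued faces → V=19, E=51, F=34.
Attach a triangular pyramid (V=4, E=6, F=4) along a 3-gon: merge 3 vertices and 3 edges, delete both glued faces → V=20, E=54, F=36.
Attach a 13-gonal antiprism (V=26, E=52, F=28) along a 3-gon: merge 3 vertices and 3 edges, delete both glued faces → V=43, E=103, F=62.
Check: V − E + F = 43 − 103 + 62 = 2.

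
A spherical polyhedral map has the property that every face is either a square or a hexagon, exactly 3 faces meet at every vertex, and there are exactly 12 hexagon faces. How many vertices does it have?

Let x be the number of squares; then F = 12 + x.
Edge–face incidences: 2E = 6·12 + 4·x = 72 + 4x.
Every vertex has degree 3, so 3V = 2E.
Euler: V − E + F = 2 ⇒ (2E)/3 − E + (12 + x) = 2.
Multiply by 6: 2·(2E) − 3·(2E) + 6·(12 + x) = 12, i.e. 72 + 6x − (72 + 4x) = 12.
Collecting terms: 2x = 12, so x = 6.
Then 2E = 72 + 4·6 = 96, so E = 48, V = 2E/3 = 32, F = 12 + 6 = 18.

32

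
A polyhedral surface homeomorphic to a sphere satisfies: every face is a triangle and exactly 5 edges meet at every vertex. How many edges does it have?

Each face has 3 edges and each edge borders two faces, so 2E = 3F.
Each vertex has degree 5, so 5V = 2E and hence V = 3F/5.
Euler: V − E + F = 2 ⇒ (3F/5) − (3F/2) + F = 2.
Multiply by 10: (6 − 15 + 10)F = 20, i.e. 1F = 20.
So F = 20, E = 3·20/2 = 30, V = 3·20/5 = 12.

30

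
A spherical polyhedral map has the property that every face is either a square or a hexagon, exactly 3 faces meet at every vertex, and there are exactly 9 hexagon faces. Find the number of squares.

Let x be the number of squares; then F = 9 + x.
Edge–face incidences: 2E = 6·9 + 4·x = 54 + 4x.
Every vertex has degree 3, so 3V = 2E.
Euler: V − E + F = 2 ⇒ (2E)/3 − E + (9 + x) = 2.
Multiply by 6: 2·(2E) − 3·(2E) + 6·(9 + x) = 12, i.e. 54 + 6x − (54 + 4x) = 12.
Collecting terms: 2x = 12, so x = 6.
Then 2E = 54 + 4·6 = 78, so E = 39, V = 2E/3 = 26, F = 9 + 6 = 15.

6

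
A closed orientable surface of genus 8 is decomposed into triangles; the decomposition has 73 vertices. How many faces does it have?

174

χ = 2 − 2·8 = -14, and every face is a triangle so 3F = 2E.
V − E + F = -14 with E = 3F/2 gives 73 − (3/2 − 1)·F = -14, so F = 174 and E = 261.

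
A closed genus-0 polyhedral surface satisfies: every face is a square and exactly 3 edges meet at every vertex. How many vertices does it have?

Each face has 4 edges and each edge borders two faces, so 2E = 4F.
Each vertex has degree 3, so 3V = 2E and hence V = 4F/3.
Euler: V − E + F = 2 ⇒ (4F/3) − (4F/2) + F = 2.
Multiply by 6: (8 − 12 + 6)F = 12, i.e. 2F = 12.
So F = 6, E = 4·6/2 = 12, V = 4·6/3 = 8.

8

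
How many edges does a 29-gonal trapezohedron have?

116

The n-trapezohedron (dual of the n-antiprism) has V = 2·29 + 2 = 60, E = 4·29 = 116, F = 2·29 = 58.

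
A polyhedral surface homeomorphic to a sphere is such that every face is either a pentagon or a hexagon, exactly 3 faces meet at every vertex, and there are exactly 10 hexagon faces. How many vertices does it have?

40

Let x be the number of pentagons; then F = 10 + x.
Edge–face incidences: 2E = 6·10 + 5·x = 60 + 5x.
Every vertex has degree 3, so 3V = 2E.
Euler: V − E + F = 2 ⇒ (2E)/3 − E + (10 + x) = 2.
Multiply by 6: 2·(2E) − 3·(2E) + 6·(10 + x) = 12, i.e. 60 + 6x − (60 + 5x) = 12.
Collecting terms: x = 12.
Then 2E = 60 + 5·12 = 120, so E = 60, V = 2E/3 = 40, F = 10 + 12 = 22.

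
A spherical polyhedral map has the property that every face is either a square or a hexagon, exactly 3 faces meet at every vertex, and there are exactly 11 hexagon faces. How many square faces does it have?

Let x be the number of squares; then F = 11 + x.
Edge–face incidences: 2E = 6·11 + 4·x = 66 + 4x.
Every vertex has degree 3, so 3V = 2E.
Euler: V − E + F = 2 ⇒ (2E)/3 − E + (11 + x) = 2.
Multiply by 6: 2·(2E) − 3·(2E) + 6·(11 + x) = 12, i.e. 66 + 6x − (66 + 4x) = 12.
Collecting terms: 2x = 12, so x = 6.
Then 2E = 66 + 4·6 = 90, so E = 45, V = 2E/3 = 30, F = 11 + 6 = 17.

6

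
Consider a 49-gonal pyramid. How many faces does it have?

A pyramid on an n-gon base has one n-gon and n triangles: V = 49 + 1 = 50, E = 2·49 = 98, F = 49 + 1 = 50.

50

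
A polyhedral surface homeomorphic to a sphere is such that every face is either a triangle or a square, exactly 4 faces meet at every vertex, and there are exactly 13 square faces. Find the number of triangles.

8

Let x be the number of triangles; then F = 13 + x.
Edge–face incidences: 2E = 4·13 + 3·x = 52 + 3x.
Every vertex has degree 4, so 4V = 2E.
Euler: V − E + F = 2 ⇒ (2E)/4 − E + (13 + x) = 2.
Multiply by 8: 2·(2E) − 4·(2E) + 8·(13 + x) = 16, i.e. 104 + 8x − 2·(52 + 3x) = 16.
Collecting terms: 2x = 16, so x = 8.
Then 2E = 52 + 3·8 = 76, so E = 38, V = 2E/4 = 19, F = 13 + 8 = 21.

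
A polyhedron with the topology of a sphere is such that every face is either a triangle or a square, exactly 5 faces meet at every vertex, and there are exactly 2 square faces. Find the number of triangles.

24

Let x be the number of triangles; then F = 2 + x.
Edge–face incidences: 2E = 4·2 + 3·x = 8 + 3x.
Every vertex has degree 5, so 5V = 2E.
Euler: V − E + F = 2 ⇒ (2E)/5 − E + (2 + x) = 2.
Multiply by 10: 2·(2E) − 5·(2E) + 10·(2 + x) = 20, i.e. 20 + 10x − 3·(8 + 3x) = 20.
Collecting terms: x − 4 = 20, so x = 24.
Then 2E = 8 + 3·24 = 80, so E = 40, V = 2E/5 = 16, F = 2 + 24 = 26.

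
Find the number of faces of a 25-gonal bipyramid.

A bipyramid over an n-gon has 2n triangular faces and n + 2 vertices: V = 25 + 2 = 27, E = 3·25 = 75, F = 2·25 = 50.
Check: V − E + F = 27 − 75 + 50 = 2.

50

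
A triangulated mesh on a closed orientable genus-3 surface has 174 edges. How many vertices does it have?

54

χ = 2 − 2·3 = -4, and every face is a triangle so 3F = 2E.
F = 2E/3 = 116. Then V = -4 + E − F = -4 + 174 − 116 = 54.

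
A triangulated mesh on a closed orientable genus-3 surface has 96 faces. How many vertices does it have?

44

χ = 2 − 2·3 = -4, and every face is a triangle so 3F = 2E.
E = 3·96/2 = 144. Then V = -4 + E − F = -4 + 144 − 96 = 44.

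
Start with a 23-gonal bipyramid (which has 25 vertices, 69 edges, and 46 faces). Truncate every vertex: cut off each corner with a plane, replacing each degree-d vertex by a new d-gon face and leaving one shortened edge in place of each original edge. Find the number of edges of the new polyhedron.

Truncation replaces each original edge-end by a new vertex, so V′ = 2E = 138.
Each original edge survives, and each old vertex of degree d contributes d new edges; summing degrees gives Σd = 2E, so E′ = E + 2E = 3E = 207.
Each original face survives and each original vertex becomes one new face: F′ = F + V = 71.

207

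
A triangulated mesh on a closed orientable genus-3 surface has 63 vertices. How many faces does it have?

134

χ = 2 − 2·3 = -4, and every face is a triangle so 3F = 2E.
V − E + F = -4 with E = 3F/2 gives 63 − (3/2 − 1)·F = -4, so F = 134 and E = 201.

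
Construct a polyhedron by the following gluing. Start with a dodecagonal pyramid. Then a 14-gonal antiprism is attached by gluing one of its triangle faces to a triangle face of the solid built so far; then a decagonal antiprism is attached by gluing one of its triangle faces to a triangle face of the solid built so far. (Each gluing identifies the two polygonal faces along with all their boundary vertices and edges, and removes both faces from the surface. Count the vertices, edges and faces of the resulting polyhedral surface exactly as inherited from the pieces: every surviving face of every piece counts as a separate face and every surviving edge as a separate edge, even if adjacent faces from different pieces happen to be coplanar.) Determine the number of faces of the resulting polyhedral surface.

61

A dodecagonal pyramid: V=13, E=24, F=13.
Attach a 14-gonal antiprism (V=28, E=56, F=30) along a 3-gon: merge 3 vertices and 3 edges, delete both glued faces → V=38, E=77, F=41.
Attach a decagonal antiprism (V=20, E=40, F=22) along a 3-gon: merge 3 vertices and 3 edges, delete both glued faces → V=55, E=114, F=61.
Check: V − E + F = 55 − 114 + 61 = 2.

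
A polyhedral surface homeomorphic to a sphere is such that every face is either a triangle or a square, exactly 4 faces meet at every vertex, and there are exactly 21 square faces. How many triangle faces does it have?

Let x be the number of triangles; then F = 21 + x.
Edge–face incidences: 2E = 4·21 + 3·x = 84 + 3x.
Every vertex has degree 4, so 4V = 2E.
Euler: V − E + F = 2 ⇒ (2E)/4 − E + (21 + x) = 2.
Multiply by 8: 2·(2E) − 4·(2E) + 8·(21 + x) = 16, i.e. 168 + 8x − 2·(84 + 3x) = 16.
Collecting terms: 2x = 16, so x = 8.
Then 2E = 84 + 3·8 = 108, so E = 54, V = 2E/4 = 27, F = 21 + 8 = 29.

8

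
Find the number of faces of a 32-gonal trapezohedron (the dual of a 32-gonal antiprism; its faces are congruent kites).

64

The n-trapezohedron (dual of the n-antiprism) has V = 2·32 + 2 = 66, E = 4·32 = 128, F = 2·32 = 64.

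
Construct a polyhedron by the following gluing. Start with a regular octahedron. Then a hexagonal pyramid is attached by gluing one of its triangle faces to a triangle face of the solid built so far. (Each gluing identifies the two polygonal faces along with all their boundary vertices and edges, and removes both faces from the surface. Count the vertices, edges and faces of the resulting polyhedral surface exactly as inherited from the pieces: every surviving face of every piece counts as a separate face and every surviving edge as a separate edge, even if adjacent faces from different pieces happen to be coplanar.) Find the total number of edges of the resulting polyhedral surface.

A regular octahedron: V=6, E=12, F=8.
Attach a hexagonal pyramid (V=7, E=12, F=7) along a 3-gon: merge 3 vertices and 3 edges, delete both glued faces → V=10, E=21, F=13.
Check: V − E + F = 10 − 21 + 13 = 2.

21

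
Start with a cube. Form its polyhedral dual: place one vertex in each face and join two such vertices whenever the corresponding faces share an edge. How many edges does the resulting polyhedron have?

The base solid has V = 8, E = 12, F = 6.
The dual swaps V and F and preserves E: V′ = F = 6, E′ = E = 12, F′ = V = 8.

12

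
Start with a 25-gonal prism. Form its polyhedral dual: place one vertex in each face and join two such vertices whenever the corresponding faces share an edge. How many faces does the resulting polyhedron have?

50

The base solid has V = 50, E = 75, F = 27.
The dual swaps V and F and preserves E: V′ = F = 27, E′ = E = 75, F′ = V = 50.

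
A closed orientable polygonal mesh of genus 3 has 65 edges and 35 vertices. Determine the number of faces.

For a closed orientable surface of genus 3, χ = 2 − 2·3 = -4.
F = -4 − V + E = -4 − 35 + 65 = 26.

26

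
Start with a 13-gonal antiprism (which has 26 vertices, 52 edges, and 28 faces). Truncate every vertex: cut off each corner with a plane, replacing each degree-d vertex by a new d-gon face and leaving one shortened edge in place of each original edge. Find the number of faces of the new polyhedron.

Truncation replaces each original edge-end by a new vertex, so V′ = 2E = 104.
Each original edge survives, and each old vertex of degree d contributes d new edges; summing degrees gives Σd = 2E, so E′ = E + 2E = 3E = 156.
Each original face survives and each original vertex becomes one new face: F′ = F + V = 54.

54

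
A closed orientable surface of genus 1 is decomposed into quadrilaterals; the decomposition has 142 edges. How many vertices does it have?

χ = 2 − 2·1 = 0, and every face is a square so 4F = 2E.
F = 2E/4 = 71. Then V = 0 + E − F = 0 + 142 − 71 = 71.

71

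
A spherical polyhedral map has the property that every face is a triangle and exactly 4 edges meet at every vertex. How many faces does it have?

8

Each face has 3 edges and each edge borders two faces, so 2E = 3F.
Each vertex has degree 4, so 4V = 2E and hence V = 3F/4.
Euler: V − E + F = 2 ⇒ (3F/4) − (3F/2) + F = 2.
Multiply by 8: (6 − 12 + 8)F = 16, i.e. 2F = 16.
So F = 8, E = 3·8/2 = 12, V = 3·8/4 = 6.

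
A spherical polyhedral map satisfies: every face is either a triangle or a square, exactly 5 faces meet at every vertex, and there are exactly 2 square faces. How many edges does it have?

Let x be the number of triangles; then F = 2 + x.
Edge–face incidences: 2E = 4·2 + 3·x = 8 + 3x.
Every vertex has degree 5, so 5V = 2E.
Euler: V − E + F = 2 ⇒ (2E)/5 − E + (2 + x) = 2.
Multiply by 10: 2·(2E) − 5·(2E) + 10·(2 + x) = 20, i.e. 20 + 10x − 3·(8 + 3x) = 20.
Collecting terms: x − 4 = 20, so x = 24.
Then 2E = 8 + 3·24 = 80, so E = 40, V = 2E/5 = 16, F = 2 + 24 = 26.

40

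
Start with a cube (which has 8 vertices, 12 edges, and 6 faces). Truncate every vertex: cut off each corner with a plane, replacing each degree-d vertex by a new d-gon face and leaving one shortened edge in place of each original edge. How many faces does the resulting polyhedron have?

Truncation replaces each original edge-end by a new vertex, so V′ = 2E = 24.
Each original edge survives, and each old vertex of degree d contributes d new edges; summing degrees gives Σd = 2E, so E′ = E + 2E = 3E = 36.
Each original face survives and each original vertex becomes one new face: F′ = F + V = 14.

14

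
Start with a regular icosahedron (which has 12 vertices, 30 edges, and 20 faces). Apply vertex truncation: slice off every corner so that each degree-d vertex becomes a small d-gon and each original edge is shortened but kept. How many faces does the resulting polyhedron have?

Truncation replaces each original edge-end by a new vertex, so V′ = 2E = 60.
Each original edge survives, and each old vertex of degree d contributes d new edges; summing degrees gives Σd = 2E, so E′ = E + 2E = 3E = 90.
Each original face survives and each original vertex becomes one new face: F′ = F + V = 32.

32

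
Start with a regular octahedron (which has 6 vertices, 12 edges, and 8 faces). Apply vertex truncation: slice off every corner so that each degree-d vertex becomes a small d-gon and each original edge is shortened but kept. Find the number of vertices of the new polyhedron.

24

Truncation replaces each original edge-end by a new vertex, so V′ = 2E = 24.
Each original edge survives, and each old vertex of degree d contributes d new edges; summing degrees gives Σd = 2E, so E′ = E + 2E = 3E = 36.
Each original face survives and each original vertex becomes one new face: F′ = F + V = 14.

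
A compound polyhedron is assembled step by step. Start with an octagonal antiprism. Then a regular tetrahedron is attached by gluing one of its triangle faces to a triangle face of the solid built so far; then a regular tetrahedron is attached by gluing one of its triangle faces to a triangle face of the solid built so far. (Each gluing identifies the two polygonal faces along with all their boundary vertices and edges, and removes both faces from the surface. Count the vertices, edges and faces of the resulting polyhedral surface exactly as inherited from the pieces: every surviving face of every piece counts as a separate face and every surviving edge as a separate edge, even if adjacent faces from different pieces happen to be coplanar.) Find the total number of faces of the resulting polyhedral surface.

An octagonal antiprism: V=16, E=32, F=18.
Attach a regular tetrahedron (V=4, E=6, F=4) along a 3-gon: merge 3 vertices and 3 edges, delete both glued faces → V=17, E=35, F=20.
Attach a regular tetrahedron (V=4, E=6, F=4) along a 3-gon: merge 3 vertices and 3 edges, delete both glued faces → V=18, E=38, F=22.
Check: V − E + F = 18 − 38 + 22 = 2.

22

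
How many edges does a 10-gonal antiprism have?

An antiprism on an n-gon has two n-gon caps and 2n triangles: V = 2·10 = 20, E = 4·10 = 40, F = 2·10 + 2 = 22.

40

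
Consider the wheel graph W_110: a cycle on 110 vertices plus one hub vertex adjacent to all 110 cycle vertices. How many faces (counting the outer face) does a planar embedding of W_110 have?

W_110 has V = 110 + 1 = 111 vertices and E = 2·110 = 220 edges.
By Euler's formula F = 2 − V + E = 2 − 111 + 220 = 111.

111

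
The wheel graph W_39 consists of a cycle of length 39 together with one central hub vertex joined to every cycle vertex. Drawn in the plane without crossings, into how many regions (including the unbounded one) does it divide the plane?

40

W_39 has V = 39 + 1 = 40 vertices and E = 2·39 = 78 edges.
By Euler's formula F = 2 − V + E = 2 − 40 + 78 = 40.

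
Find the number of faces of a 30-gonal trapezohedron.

60

The n-trapezohedron (dual of the n-antiprism) has V = 2·30 + 2 = 62, E = 4·30 = 120, F = 2·30 = 60.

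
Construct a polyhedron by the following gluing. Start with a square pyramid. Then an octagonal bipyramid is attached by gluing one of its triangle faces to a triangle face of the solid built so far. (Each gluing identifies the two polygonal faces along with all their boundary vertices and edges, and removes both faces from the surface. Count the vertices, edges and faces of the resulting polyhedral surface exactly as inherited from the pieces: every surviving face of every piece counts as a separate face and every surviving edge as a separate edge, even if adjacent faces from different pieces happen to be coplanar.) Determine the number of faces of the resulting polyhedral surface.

A square pyramid: V=5, E=8, F=5.
Attach an octagonal bipyramid (V=10, E=24, F=16) along a 3-gon: merge 3 vertices and 3 edges, delete both glued faces → V=12, E=29, F=19.
Check: V − E + F = 12 − 29 + 19 = 2.

19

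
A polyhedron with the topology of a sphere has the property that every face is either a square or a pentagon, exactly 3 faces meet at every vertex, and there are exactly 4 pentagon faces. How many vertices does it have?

Let x be the number of squares; then F = 4 + x.
Edge–face incidences: 2E = 5·4 + 4·x = 20 + 4x.
Every vertex has degree 3, so 3V = 2E.
Euler: V − E + F = 2 ⇒ (2E)/3 − E + (4 + x) = 2.
Multiply by 6: 2·(2E) − 3·(2E) + 6·(4 + x) = 12, i.e. 24 + 6x − (20 + 4x) = 12.
Collecting terms: 2x + 4 = 12, so 2x = 8, so x = 4.
Then 2E = 20 + 4·4 = 36, so E = 18, V = 2E/3 = 12, F = 4 + 4 = 8.

12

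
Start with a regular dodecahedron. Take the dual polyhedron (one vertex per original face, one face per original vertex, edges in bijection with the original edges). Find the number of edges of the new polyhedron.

The base solid has V = 20, E = 30, F = 12.
The dual swaps V and F and preserves E: V′ = F = 12, E′ = E = 30, F′ = V = 20.

30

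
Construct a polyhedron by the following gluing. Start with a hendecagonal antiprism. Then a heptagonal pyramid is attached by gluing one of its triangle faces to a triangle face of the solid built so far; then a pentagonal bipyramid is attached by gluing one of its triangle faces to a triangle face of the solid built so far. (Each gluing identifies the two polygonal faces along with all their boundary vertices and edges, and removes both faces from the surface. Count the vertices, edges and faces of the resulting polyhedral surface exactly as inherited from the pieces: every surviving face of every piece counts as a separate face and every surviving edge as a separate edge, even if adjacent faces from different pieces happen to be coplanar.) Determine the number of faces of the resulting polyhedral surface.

38

A hendecagonal antiprism: V=22, E=44, F=24.
Attach a heptagonal pyramid (V=8, E=14, F=8) along a 3-gon: merge 3 vertices and 3 edges, delete both glued faces → V=27, E=55, F=30.
Attach a pentagonal bipyramid (V=7, E=15, F=10) along a 3-gon: merge 3 vertices and 3 edges, delete both glued faces → V=31, E=67, F=38.
Check: V − E + F = 31 − 67 + 38 = 2.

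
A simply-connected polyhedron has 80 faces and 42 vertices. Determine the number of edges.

120

Here V − E + F = 2.
E = V + F − (2) = 42 + 80 − (2) = 120.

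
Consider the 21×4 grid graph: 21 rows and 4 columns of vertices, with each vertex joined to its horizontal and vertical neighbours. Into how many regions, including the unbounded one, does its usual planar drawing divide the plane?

61

The grid has V = 21·4 = 84 vertices and E = 21·3 + 4·20 = 143 edges.
F = 2 − V + E = 2 − 84 + 143 = 61.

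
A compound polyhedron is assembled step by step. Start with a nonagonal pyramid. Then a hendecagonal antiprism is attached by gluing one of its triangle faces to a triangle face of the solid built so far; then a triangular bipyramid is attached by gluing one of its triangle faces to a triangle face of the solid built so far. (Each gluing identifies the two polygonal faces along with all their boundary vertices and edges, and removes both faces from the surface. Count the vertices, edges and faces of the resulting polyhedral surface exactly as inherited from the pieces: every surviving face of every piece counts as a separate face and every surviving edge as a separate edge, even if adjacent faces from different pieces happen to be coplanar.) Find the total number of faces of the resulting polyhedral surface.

36

A nonagonal pyramid: V=10, E=18, F=10.
Attach a hendecagonal antiprism (V=22, E=44, F=24) along a 3-gon: merge 3 vertices and 3 edges, delete both glued faces → V=29, E=59, F=32.
Attach a triangular bipyramid (V=5, E=9, F=6) along a 3-gon: merge 3 vertices and 3 edges, delete both glued faces → V=31, E=65, F=36.
Check: V − E + F = 31 − 65 + 36 = 2.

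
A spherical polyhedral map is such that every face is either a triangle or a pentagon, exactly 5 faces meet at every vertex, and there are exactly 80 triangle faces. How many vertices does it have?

Let x be the number of pentagons; then F = 80 + x.
Edge–face incidences: 2E = 3·80 + 5·x = 240 + 5x.
Every vertex has degree 5, so 5V = 2E.
Euler: V − E + F = 2 ⇒ (2E)/5 − E + (80 + x) = 2.
Multiply by 10: 2·(2E) − 5·(2E) + 10·(80 + x) = 20, i.e. 800 + 10x − 3·(240 + 5x) = 20.
Collecting terms: −5x + 80 = 20, so −5x = −60, so x = 12.
Then 2E = 240 + 5·12 = 300, so E = 150, V = 2E/5 = 60, F = 80 + 12 = 92.

60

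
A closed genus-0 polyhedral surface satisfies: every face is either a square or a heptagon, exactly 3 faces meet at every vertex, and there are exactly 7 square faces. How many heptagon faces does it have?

2

Let x be the number of heptagons; then F = 7 + x.
Edge–face incidences: 2E = 4·7 + 7·x = 28 + 7x.
Every vertex has degree 3, so 3V = 2E.
Euler: V − E + F = 2 ⇒ (2E)/3 − E + (7 + x) = 2.
Multiply by 6: 2·(2E) − 3·(2E) + 6·(7 + x) = 12, i.e. 42 + 6x − (28 + 7x) = 12.
Collecting terms: −x + 14 = 12, so −x = −2, so x = 2.
Then 2E = 28 + 7·2 = 42, so E = 21, V = 2E/3 = 14, F = 7 + 2 = 9.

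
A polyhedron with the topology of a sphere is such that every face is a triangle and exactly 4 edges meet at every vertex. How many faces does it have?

Each face has 3 edges and each edge borders two faces, so 2E = 3F.
Each vertex has degree 4, so 4V = 2E and hence V = 3F/4.
Euler: V − E + F = 2 ⇒ (3F/4) − (3F/2) + F = 2.
Multiply by 8: (6 − 12 + 8)F = 16, i.e. 2F = 16.
So F = 8, E = 3·8/2 = 12, V = 3·8/4 = 6.

8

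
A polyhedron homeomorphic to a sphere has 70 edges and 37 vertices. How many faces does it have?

Here V − E + F = 2.
F = 2 − V + E = 2 − 37 + 70 = 35.

35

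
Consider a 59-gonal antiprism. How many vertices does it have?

118

An antiprism on an n-gon has two n-gon caps and 2n triangles: V = 2·59 = 118, E = 4·59 = 236, F = 2·59 + 2 = 120.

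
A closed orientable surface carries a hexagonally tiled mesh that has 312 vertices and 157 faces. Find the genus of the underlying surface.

Every face is a hexagon, so 2E = 6·157 = 942, giving E = 471.
χ = V − E + F = 312 − 471 + 157 = -2.
For a closed orientable surface χ = 2 − 2g, so g = (2 − (-2))/2 = 2.

2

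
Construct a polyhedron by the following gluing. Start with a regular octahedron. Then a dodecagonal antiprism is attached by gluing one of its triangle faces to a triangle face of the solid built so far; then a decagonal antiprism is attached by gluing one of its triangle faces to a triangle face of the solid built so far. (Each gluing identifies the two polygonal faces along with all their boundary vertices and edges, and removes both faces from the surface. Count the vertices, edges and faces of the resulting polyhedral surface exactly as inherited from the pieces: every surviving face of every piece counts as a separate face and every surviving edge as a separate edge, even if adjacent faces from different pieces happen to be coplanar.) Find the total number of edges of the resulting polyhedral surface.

A regular octahedron: V=6, E=12, F=8.
Attach a dodecagonal antiprism (V=24, E=48, F=26) along a 3-gon: merge 3 vertices and 3 edges, delete both glued faces → V=27, E=57, F=32.
Attach a decagonal antiprism (V=20, E=40, F=22) along a 3-gon: merge 3 vertices and 3 edges, delete both glued faces → V=44, E=94, F=52.
Check: V − E + F = 44 − 94 + 52 = 2.

94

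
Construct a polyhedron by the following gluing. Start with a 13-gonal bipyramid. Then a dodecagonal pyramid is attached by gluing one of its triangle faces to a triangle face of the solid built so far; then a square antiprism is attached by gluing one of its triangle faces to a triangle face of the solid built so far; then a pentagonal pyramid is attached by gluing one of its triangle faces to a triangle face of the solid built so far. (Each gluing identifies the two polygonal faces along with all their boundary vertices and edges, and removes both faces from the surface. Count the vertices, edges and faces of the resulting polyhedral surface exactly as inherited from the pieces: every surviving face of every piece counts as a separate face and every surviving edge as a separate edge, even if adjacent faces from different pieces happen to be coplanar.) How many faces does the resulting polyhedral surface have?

49

A 13-gonal bipyramid: V=15, E=39, F=26.
Attach a dodecagonal pyramid (V=13, E=24, F=13) along a 3-gon: merge 3 vertices and 3 edges, delete both glued faces → V=25, E=60, F=37.
Attach a square antiprism (V=8, E=16, F=10) along a 3-gon: merge 3 vertices and 3 edges, delete both glued faces → V=30, E=73, F=45.
Attach a pentagonal pyramid (V=6, E=10, F=6) along a 3-gon: merge 3 vertices and 3 edges, delete both glued faces → V=33, E=80, F=49.
Check: V − E + F = 33 − 80 + 49 = 2.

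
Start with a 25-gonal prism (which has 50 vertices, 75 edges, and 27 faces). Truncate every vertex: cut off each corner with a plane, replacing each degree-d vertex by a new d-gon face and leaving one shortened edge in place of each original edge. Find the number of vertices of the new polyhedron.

150

Truncation replaces each original edge-end by a new vertex, so V′ = 2E = 150.
Each original edge survives, and each old vertex of degree d contributes d new edges; summing degrees gives Σd = 2E, so E′ = E + 2E = 3E = 225.
Each original face survives and each original vertex becomes one new face: F′ = F + V = 77.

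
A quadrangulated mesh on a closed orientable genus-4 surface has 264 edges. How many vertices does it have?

126

χ = 2 − 2·4 = -6, and every face is a square so 4F = 2E.
F = 2E/4 = 132. Then V = -6 + E − F = -6 + 264 − 132 = 126.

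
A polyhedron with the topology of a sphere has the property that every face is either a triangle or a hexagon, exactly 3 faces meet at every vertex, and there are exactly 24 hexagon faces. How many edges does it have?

78

Let x be the number of triangles; then F = 24 + x.
Edge–face incidences: 2E = 6·24 + 3·x = 144 + 3x.
Every vertex has degree 3, so 3V = 2E.
Euler: V − E + F = 2 ⇒ (2E)/3 − E + (24 + x) = 2.
Multiply by 6: 2·(2E) − 3·(2E) + 6·(24 + x) = 12, i.e. 144 + 6x − (144 + 3x) = 12.
Collecting terms: 3x = 12, so x = 4.
Then 2E = 144 + 3·4 = 156, so E = 78, V = 2E/3 = 52, F = 24 + 4 = 28.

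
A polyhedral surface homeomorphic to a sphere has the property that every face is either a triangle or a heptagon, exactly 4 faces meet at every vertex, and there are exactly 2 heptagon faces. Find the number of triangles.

Let x be the number of triangles; then F = 2 + x.
Edge–face incidences: 2E = 7·2 + 3·x = 14 + 3x.
Every vertex has degree 4, so 4V = 2E.
Euler: V − E + F = 2 ⇒ (2E)/4 − E + (2 + x) = 2.
Multiply by 8: 2·(2E) − 4·(2E) + 8·(2 + x) = 16, i.e. 16 + 8x − 2·(14 + 3x) = 16.
Collecting terms: 2x − 12 = 16, so 2x = 28, so x = 14.
Then 2E = 14 + 3·14 = 56, so E = 28, V = 2E/4 = 14, F = 2 + 14 = 16.

14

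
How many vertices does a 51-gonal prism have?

A prism on an n-gon has two n-gon bases and n rectangular sides: V = 2·51 = 102, E = 3·51 = 153, F = 51 + 2 = 53.

102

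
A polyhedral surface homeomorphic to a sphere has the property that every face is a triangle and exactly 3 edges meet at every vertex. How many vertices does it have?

4

Each face has 3 edges and each edge borders two faces, so 2E = 3F.
Each vertex has degree 3, so 3V = 2E and hence V = 3F/3.
Euler: V − E + F = 2 ⇒ (3F/3) − (3F/2) + F = 2.
Multiply by 6: (6 − 9 + 6)F = 12, i.e. 3F = 12.
So F = 4, E = 3·4/2 = 6, V = 3·4/3 = 4.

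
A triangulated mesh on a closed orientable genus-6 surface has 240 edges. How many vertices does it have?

χ = 2 − 2·6 = -10, and every face is a triangle so 3F = 2E.
F = 2E/3 = 160. Then V = -10 + E − F = -10 + 240 − 160 = 70.

70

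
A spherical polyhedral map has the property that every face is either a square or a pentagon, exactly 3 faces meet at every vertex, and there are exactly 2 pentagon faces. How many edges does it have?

15

Let x be the number of squares; then F = 2 + x.
Edge–face incidences: 2E = 5·2 + 4·x = 10 + 4x.
Every vertex has degree 3, so 3V = 2E.
Euler: V − E + F = 2 ⇒ (2E)/3 − E + (2 + x) = 2.
Multiply by 6: 2·(2E) − 3·(2E) + 6·(2 + x) = 12, i.e. 12 + 6x − (10 + 4x) = 12.
Collecting terms: 2x + 2 = 12, so 2x = 10, so x = 5.
Then 2E = 10 + 4·5 = 30, so E = 15, V = 2E/3 = 10, F = 2 + 5 = 7.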